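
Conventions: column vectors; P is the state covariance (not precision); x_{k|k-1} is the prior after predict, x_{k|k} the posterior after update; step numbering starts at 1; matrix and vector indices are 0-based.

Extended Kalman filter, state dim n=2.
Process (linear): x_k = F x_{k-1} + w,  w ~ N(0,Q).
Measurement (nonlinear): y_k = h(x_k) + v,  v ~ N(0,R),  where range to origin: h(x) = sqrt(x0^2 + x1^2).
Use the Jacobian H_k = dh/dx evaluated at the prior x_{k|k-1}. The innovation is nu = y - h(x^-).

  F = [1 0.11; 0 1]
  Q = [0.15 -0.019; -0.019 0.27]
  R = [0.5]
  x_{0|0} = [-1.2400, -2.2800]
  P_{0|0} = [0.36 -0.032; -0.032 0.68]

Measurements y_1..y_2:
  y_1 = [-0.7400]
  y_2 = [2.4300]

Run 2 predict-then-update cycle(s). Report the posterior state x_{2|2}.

x_post = [-1.5850, -0.2952]

step 1: x^-=[-1.4908, -2.2800]  P^-=[0.5112 0.0238; 0.0238 0.9500]  H_jac=[-0.5473 -0.8370]  S=[1.3404]  K=[-0.2236; -0.6029]  nu=[-3.4641]  x^+=[-0.7163, -0.1914]  P^+=[0.4442 -0.1569; -0.1569 0.4628]
step 2: x^-=[-0.7374, -0.1914]  P^-=[0.5653 -0.1250; -0.1250 0.7328]  H_jac=[-0.9679 -0.2513]  S=[1.0151]  K=[-0.5081; -0.0622]  nu=[1.6682]  x^+=[-1.5850, -0.2952]  P^+=[0.3032 -0.1571; -0.1571 0.7288]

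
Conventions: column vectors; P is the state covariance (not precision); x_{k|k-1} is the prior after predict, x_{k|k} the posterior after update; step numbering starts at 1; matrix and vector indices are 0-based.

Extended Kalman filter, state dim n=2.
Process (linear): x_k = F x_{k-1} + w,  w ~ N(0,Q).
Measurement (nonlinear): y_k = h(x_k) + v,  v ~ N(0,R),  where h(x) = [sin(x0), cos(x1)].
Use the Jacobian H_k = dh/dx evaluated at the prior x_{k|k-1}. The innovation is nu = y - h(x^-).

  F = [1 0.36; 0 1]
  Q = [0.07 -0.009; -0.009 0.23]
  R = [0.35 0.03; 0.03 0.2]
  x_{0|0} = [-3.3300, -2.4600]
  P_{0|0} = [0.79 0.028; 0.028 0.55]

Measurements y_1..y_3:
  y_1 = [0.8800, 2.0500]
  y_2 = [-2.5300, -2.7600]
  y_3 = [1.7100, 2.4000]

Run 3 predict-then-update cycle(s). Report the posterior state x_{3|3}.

x_post = [-0.2426, 0.0236]

step 1: x^-=[-4.2156, -2.4600]  P^-=[0.9514 0.2170; 0.2170 0.7800]  H_jac=[-0.4766 0.0000; 0.0000 0.6300]  S=[0.5661 -0.0352; -0.0352 0.5096]  K=[-0.7877 0.2139; -0.1233 0.9558]  nu=[0.0009, 2.8266]  x^+=[-3.6116, 0.2415]  P^+=[0.5650 0.0304; 0.0304 0.2975]
step 2: x^-=[-3.5247, 0.2415]  P^-=[0.6954 0.1285; 0.1285 0.5275]  H_jac=[-0.9275 0.0000; 0.0000 -0.2392]  S=[0.9483 0.0585; 0.0585 0.2302]  K=[-0.6827 0.0400; -0.0933 -0.5245]  nu=[-2.9038, -3.7310]  x^+=[-1.6915, 2.4693]  P^+=[0.2563 0.0522; 0.0522 0.4502]
step 3: x^-=[-0.8026, 2.4693]  P^-=[0.4222 0.2053; 0.2053 0.6802]  H_jac=[0.6949 0.0000; 0.0000 -0.6228]  S=[0.5539 -0.0588; -0.0588 0.4638]  K=[0.5073 -0.2113; 0.1627 -0.8927]  nu=[2.4291, 3.1824]  x^+=[-0.2426, 0.0236]  P^+=[0.2464 0.0434; 0.0434 0.2788]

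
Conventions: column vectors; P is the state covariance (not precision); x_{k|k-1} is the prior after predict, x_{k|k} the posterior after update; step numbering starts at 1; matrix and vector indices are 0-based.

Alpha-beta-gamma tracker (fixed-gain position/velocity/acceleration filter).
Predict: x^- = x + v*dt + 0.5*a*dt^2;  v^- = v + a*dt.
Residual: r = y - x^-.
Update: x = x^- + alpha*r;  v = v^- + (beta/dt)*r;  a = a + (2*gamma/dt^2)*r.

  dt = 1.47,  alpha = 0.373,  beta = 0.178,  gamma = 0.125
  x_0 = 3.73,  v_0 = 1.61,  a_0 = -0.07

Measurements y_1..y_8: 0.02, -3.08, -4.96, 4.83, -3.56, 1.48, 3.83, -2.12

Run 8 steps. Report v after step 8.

step 1: x_pred=6.0211  r=-6.0011  x^+=3.7827  v^+=0.7804  a^+=-0.7643
step 2: x_pred=4.1042  r=-7.1842  x^+=1.4245  v^+=-1.2130  a^+=-1.5954
step 3: x_pred=-2.0824  r=-2.8776  x^+=-3.1557  v^+=-3.9067  a^+=-1.9284
step 4: x_pred=-10.9821  r=15.8121  x^+=-5.0842  v^+=-4.8267  a^+=-0.0990
step 5: x_pred=-12.2864  r=8.7264  x^+=-9.0315  v^+=-3.9156  a^+=0.9106
step 6: x_pred=-13.8036  r=15.2836  x^+=-8.1028  v^+=-0.7264  a^+=2.6788
step 7: x_pred=-6.2763  r=10.1063  x^+=-2.5067  v^+=4.4351  a^+=3.8480
step 8: x_pred=8.1706  r=-10.2906  x^+=4.3322  v^+=8.8456  a^+=2.6574

v_post = 8.8456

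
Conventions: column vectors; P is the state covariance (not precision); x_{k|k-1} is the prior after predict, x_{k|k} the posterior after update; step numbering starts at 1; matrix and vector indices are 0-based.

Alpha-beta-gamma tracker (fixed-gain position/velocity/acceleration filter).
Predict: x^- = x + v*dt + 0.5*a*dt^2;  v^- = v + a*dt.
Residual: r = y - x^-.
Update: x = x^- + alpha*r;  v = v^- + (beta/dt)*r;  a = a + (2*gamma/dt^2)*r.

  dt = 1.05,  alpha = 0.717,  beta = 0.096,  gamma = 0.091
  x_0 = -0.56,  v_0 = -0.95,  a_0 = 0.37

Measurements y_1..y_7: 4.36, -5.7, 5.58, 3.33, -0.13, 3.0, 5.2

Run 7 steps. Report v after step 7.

v_post = 1.6977

step 1: x_pred=-1.3535  r=5.7135  x^+=2.7431  v^+=-0.0391  a^+=1.3132
step 2: x_pred=3.4259  r=-9.1259  x^+=-3.1174  v^+=0.5054  a^+=-0.1933
step 3: x_pred=-2.6933  r=8.2733  x^+=3.2387  v^+=1.0588  a^+=1.1724
step 4: x_pred=4.9967  r=-1.6667  x^+=3.8017  v^+=2.1375  a^+=0.8973
step 5: x_pred=6.5407  r=-6.6707  x^+=1.7578  v^+=2.4698  a^+=-0.2039
step 6: x_pred=4.2387  r=-1.2387  x^+=3.3505  v^+=2.1424  a^+=-0.4084
step 7: x_pred=5.3750  r=-0.1750  x^+=5.2495  v^+=1.6977  a^+=-0.4373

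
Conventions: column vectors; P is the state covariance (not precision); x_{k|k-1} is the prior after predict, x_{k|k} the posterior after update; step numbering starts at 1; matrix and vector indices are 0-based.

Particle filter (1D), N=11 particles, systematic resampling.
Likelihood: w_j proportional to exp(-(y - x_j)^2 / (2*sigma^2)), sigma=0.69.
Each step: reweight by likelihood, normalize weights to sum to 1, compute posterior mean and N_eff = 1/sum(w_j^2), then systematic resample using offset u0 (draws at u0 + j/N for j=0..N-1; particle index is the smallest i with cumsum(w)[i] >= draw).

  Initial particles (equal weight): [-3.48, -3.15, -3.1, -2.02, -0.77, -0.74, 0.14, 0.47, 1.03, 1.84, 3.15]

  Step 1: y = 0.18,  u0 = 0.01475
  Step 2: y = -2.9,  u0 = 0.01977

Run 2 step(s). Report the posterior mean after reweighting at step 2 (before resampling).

step 1: w=[0.0000, 0.0000, 0.0000, 0.0019, 0.1195, 0.1268, 0.3079, 0.2823, 0.1444, 0.0171, 0.0000]  mean=0.1663  Neff=4.4242  idx=[4, 4, 5, 6, 6, 6, 7, 7, 7, 7, 8]
step 2: w=[0.3450, 0.3450, 0.3014, 0.0025, 0.0025, 0.0025, 0.0003, 0.0003, 0.0003, 0.0003, 0.0000]  mean=-0.7529  Neff=3.0396  idx=[0, 0, 0, 0, 1, 1, 1, 1, 2, 2, 2]

post_mean = -0.7529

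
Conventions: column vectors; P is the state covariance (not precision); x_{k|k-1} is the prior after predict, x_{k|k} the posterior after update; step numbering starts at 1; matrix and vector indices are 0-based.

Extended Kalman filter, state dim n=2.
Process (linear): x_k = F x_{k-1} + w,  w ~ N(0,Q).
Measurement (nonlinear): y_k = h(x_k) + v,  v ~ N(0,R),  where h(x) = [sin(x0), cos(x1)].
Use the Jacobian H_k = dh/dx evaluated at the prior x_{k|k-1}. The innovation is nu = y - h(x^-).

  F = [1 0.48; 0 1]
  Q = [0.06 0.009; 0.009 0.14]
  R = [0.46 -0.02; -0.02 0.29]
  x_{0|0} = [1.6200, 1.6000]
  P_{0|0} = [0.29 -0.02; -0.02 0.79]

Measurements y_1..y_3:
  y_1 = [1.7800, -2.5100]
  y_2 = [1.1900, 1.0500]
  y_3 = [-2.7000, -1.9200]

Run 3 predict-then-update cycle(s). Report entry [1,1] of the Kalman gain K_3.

K[1,1] = 0.3222

step 1: x^-=[2.3880, 1.6000]  P^-=[0.5128 0.3682; 0.3682 0.9300]  H_jac=[-0.7292 0.0000; 0.0000 -0.9996]  S=[0.7327 0.2484; 0.2484 1.2192]  K=[-0.4383 -0.2126; -0.1160 -0.7388]  nu=[1.0957, -2.4808]  x^+=[2.4351, 3.3058]  P^+=[0.2707 0.0529; 0.0529 0.2120]
step 2: x^-=[4.0218, 3.3058]  P^-=[0.4303 0.1637; 0.1637 0.3520]  H_jac=[-0.6370 0.0000; 0.0000 0.1635]  S=[0.6346 -0.0370; -0.0370 0.2994]  K=[-0.4298 0.0362; -0.1542 0.1731]  nu=[1.9609, 2.0365]  x^+=[3.2528, 3.3561]  P^+=[0.3115 0.1168; 0.1168 0.3260]
step 3: x^-=[4.8637, 3.3561]  P^-=[0.5588 0.2823; 0.2823 0.4660]  H_jac=[0.1507 0.0000; 0.0000 0.2128]  S=[0.4727 -0.0109; -0.0109 0.3111]  K=[0.1828 0.1995; 0.0975 0.3222]  nu=[-1.7114, -0.9429]  x^+=[4.3627, 2.8854]  P^+=[0.5314 0.2547; 0.2547 0.4299]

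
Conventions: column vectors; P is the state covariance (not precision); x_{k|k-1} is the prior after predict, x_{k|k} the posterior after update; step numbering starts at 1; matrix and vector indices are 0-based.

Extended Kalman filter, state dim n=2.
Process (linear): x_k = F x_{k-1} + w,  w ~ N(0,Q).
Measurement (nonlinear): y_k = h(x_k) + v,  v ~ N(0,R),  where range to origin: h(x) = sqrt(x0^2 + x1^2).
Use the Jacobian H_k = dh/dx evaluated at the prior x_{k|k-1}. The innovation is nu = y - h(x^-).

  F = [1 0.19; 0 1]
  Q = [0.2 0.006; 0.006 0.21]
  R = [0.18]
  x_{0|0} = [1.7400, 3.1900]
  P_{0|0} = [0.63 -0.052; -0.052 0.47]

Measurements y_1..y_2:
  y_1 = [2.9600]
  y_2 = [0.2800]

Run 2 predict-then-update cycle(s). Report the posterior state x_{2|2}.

x_post = [0.7449, 1.0576]

step 1: x^-=[2.3461, 3.1900]  P^-=[0.8272 0.0433; 0.0433 0.6800]  H_jac=[0.5925 0.8056]  S=[0.9530]  K=[0.5509; 0.6017]  nu=[-0.9998]  x^+=[1.7953, 2.5884]  P^+=[0.5380 -0.2726; -0.2726 0.3349]
step 2: x^-=[2.2871, 2.5884]  P^-=[0.6465 -0.2030; -0.2030 0.5449]  H_jac=[0.6622 0.7494]  S=[0.5681]  K=[0.4859; 0.4823]  nu=[-3.1741]  x^+=[0.7449, 1.0576]  P^+=[0.5124 -0.3361; -0.3361 0.4128]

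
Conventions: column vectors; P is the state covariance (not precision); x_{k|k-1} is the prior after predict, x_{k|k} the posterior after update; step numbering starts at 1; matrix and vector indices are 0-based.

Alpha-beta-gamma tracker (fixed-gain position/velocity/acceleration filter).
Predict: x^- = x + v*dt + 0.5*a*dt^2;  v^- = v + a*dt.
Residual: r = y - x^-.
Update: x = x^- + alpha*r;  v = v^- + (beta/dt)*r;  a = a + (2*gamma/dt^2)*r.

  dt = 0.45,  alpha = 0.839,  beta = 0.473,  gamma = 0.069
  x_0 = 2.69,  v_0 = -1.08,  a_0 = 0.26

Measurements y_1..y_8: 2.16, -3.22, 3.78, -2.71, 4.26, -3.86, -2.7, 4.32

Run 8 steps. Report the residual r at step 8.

resid = 8.7978

step 1: x_pred=2.2303  r=-0.0703  x^+=2.1713  v^+=-1.0369  a^+=0.2121
step 2: x_pred=1.7262  r=-4.9462  x^+=-2.4237  v^+=-6.1405  a^+=-3.1587
step 3: x_pred=-5.5067  r=9.2867  x^+=2.2848  v^+=2.1995  a^+=3.1701
step 4: x_pred=3.5956  r=-6.3056  x^+=-1.6948  v^+=-3.0019  a^+=-1.1271
step 5: x_pred=-3.1598  r=7.4198  x^+=3.0654  v^+=4.2899  a^+=3.9293
step 6: x_pred=5.3937  r=-9.2537  x^+=-2.3701  v^+=-3.6686  a^+=-2.3769
step 7: x_pred=-4.2617  r=1.5617  x^+=-2.9514  v^+=-3.0967  a^+=-1.3127
step 8: x_pred=-4.4778  r=8.7978  x^+=2.9035  v^+=5.5601  a^+=4.6829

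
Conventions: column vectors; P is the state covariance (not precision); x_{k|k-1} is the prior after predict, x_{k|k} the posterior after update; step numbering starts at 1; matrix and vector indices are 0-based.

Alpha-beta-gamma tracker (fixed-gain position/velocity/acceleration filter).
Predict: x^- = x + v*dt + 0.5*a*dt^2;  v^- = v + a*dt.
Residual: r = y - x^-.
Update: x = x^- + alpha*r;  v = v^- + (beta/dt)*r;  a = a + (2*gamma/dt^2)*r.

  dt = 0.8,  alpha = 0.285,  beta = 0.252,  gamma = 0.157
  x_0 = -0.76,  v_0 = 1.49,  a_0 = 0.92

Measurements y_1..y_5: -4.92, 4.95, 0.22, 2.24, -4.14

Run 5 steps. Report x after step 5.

x_post = 1.5062

step 1: x_pred=0.7264  r=-5.6464  x^+=-0.8828  v^+=0.4474  a^+=-1.8503
step 2: x_pred=-1.1170  r=6.0670  x^+=0.6121  v^+=0.8783  a^+=1.1264
step 3: x_pred=1.6752  r=-1.4552  x^+=1.2604  v^+=1.3210  a^+=0.4124
step 4: x_pred=2.4492  r=-0.2092  x^+=2.3896  v^+=1.5850  a^+=0.3098
step 5: x_pred=3.7567  r=-7.8967  x^+=1.5062  v^+=-0.6546  a^+=-3.5646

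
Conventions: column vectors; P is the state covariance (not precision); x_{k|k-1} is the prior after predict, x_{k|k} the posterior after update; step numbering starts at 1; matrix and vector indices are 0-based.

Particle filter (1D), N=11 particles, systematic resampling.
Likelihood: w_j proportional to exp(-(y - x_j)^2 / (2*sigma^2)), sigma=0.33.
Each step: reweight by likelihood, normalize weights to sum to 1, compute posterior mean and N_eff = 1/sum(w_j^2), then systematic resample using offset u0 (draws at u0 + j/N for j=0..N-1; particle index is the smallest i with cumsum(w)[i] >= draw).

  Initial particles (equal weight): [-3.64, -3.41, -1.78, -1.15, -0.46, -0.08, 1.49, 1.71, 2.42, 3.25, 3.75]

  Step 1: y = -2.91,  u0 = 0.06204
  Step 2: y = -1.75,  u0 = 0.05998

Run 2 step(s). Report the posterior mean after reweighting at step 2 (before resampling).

post_mean = -3.4112

step 1: w=[0.2129, 0.7802, 0.0070, 0.0000, 0.0000, 0.0000, 0.0000, 0.0000, 0.0000, 0.0000, 0.0000]  mean=-3.4476  Neff=1.5291  idx=[0, 0, 1, 1, 1, 1, 1, 1, 1, 1, 1]
step 2: w=[0.0026, 0.0026, 0.1105, 0.1105, 0.1105, 0.1105, 0.1105, 0.1105, 0.1105, 0.1105, 0.1105]  mean=-3.4112  Neff=9.0933  idx=[2, 3, 4, 4, 5, 6, 7, 8, 9, 9, 10]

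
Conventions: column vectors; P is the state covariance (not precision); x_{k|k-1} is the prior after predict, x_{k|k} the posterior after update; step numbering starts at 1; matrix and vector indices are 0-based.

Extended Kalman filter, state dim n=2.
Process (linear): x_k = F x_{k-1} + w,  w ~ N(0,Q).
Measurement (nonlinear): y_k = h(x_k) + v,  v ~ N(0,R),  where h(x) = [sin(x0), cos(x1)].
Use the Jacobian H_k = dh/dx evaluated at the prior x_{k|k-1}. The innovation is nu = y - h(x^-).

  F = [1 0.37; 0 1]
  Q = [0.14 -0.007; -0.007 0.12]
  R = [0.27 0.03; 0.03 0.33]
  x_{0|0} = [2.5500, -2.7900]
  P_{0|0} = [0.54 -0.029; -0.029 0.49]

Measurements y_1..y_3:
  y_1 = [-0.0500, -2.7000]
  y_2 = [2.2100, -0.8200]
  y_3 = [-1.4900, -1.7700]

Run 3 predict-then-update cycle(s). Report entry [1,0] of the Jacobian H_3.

H_jac[1,0] = 0.0000

step 1: x^-=[1.5177, -2.7900]  P^-=[0.7256 0.1453; 0.1453 0.6100]  H_jac=[0.0531 0.0000; 0.0000 0.3444]  S=[0.2720 0.0327; 0.0327 0.4024]  K=[0.1279 0.1140; -0.0347 0.5249]  nu=[-1.0486, -1.7612]  x^+=[1.1829, -3.6782]  P^+=[0.7150 0.1204; 0.1204 0.5000]
step 2: x^-=[-0.1781, -3.6782]  P^-=[1.0125 0.2984; 0.2984 0.6200]  H_jac=[0.9842 0.0000; 0.0000 -0.5112]  S=[1.2507 -0.1201; -0.1201 0.4920]  K=[0.7854 -0.1183; 0.1771 -0.6009]  nu=[2.3871, 0.0395]  x^+=[1.6920, -3.2792]  P^+=[0.2119 0.0303; 0.0303 0.3775]
step 3: x^-=[0.4787, -3.2792]  P^-=[0.4259 0.1629; 0.1629 0.4975]  H_jac=[0.8876 0.0000; 0.0000 -0.1372]  S=[0.6055 0.0102; 0.0102 0.3394]  K=[0.6257 -0.0846; 0.2423 -0.2084]  nu=[-1.9507, -0.7795]  x^+=[-0.6759, -3.5895]  P^+=[0.1875 0.0667; 0.0667 0.4483]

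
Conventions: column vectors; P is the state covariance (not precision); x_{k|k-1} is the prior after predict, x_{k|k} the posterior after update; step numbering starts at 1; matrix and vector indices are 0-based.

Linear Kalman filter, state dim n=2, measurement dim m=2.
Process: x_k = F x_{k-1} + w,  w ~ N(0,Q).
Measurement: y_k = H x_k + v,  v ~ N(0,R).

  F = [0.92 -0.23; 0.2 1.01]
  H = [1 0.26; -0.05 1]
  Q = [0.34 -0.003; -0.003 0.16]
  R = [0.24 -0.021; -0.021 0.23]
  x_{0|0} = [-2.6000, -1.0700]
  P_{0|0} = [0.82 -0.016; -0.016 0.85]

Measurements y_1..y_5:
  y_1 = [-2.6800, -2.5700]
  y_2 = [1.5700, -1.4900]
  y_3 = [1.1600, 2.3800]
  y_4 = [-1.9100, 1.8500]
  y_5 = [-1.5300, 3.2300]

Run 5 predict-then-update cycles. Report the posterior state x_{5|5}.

step 1: x^-=[-2.1459, -1.6007]  P^-=[1.0858 -0.0637; -0.0637 1.0534]  S=[1.3639 0.1357; 0.1357 1.2925]  K=[0.8014 -0.1754; 0.0735 0.8098]  nu=[-0.1179, -1.0766]  x^+=[-2.0515, -2.4812]  P^+=[0.2082 -0.0468; -0.0468 0.1824]
step 2: x^-=[-1.3167, -2.9163]  P^-=[0.5457 -0.0484; -0.0484 0.3355]  S=[0.7832 -0.0088; -0.0088 0.5717]  K=[0.6793 -0.1219; 0.0563 0.5919]  nu=[3.6450, 1.3604]  x^+=[0.9934, -1.9059]  P^+=[0.1743 -0.0336; -0.0336 0.1333]
step 3: x^-=[1.3523, -1.7263]  P^-=[0.5088 -0.0315; -0.0315 0.2894]  S=[0.7520 -0.0023; -0.0023 0.5238]  K=[0.6654 -0.1058; 0.0598 0.5557]  nu=[0.2565, 4.1739]  x^+=[1.0813, 0.6086]  P^+=[0.1697 -0.0298; -0.0298 0.1251]
step 4: x^-=[0.8549, 0.8309]  P^-=[0.5029 -0.0272; -0.0272 0.2823]  S=[0.7478 0.0004; 0.0004 0.5163]  K=[0.6630 -0.1019; 0.0615 0.5494]  nu=[-2.9809, 1.0618]  x^+=[-1.2298, 1.2310]  P^+=[0.1688 -0.0289; -0.0289 0.1236]
step 5: x^-=[-1.4146, 0.9973]  P^-=[0.5016 -0.0262; -0.0262 0.2812]  S=[0.7470 0.0012; 0.0012 0.5151]  K=[0.6626 -0.1011; 0.0619 0.5483]  nu=[-0.3747, 2.1619]  x^+=[-1.8814, 2.1596]  P^+=[0.1686 -0.0287; -0.0287 0.1234]

x_post = [-1.8814, 2.1596]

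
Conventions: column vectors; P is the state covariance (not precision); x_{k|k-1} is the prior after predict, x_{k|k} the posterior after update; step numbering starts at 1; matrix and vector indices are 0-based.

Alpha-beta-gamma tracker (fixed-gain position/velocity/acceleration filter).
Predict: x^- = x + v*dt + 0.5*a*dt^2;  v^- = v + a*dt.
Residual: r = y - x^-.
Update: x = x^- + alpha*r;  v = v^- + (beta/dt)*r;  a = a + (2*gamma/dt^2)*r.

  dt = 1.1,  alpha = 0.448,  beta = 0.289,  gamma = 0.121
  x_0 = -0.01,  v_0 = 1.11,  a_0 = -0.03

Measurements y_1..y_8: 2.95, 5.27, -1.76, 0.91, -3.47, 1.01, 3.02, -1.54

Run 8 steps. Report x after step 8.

step 1: x_pred=1.1929  r=1.7571  x^+=1.9801  v^+=1.5387  a^+=0.3214
step 2: x_pred=3.8670  r=1.4030  x^+=4.4956  v^+=2.2608  a^+=0.6020
step 3: x_pred=7.3467  r=-9.1067  x^+=3.2669  v^+=0.5305  a^+=-1.2193
step 4: x_pred=3.1127  r=-2.2027  x^+=2.1259  v^+=-1.3895  a^+=-1.6599
step 5: x_pred=-0.4068  r=-3.0632  x^+=-1.7791  v^+=-4.0201  a^+=-2.2725
step 6: x_pred=-7.5761  r=8.5861  x^+=-3.7295  v^+=-4.2641  a^+=-0.5553
step 7: x_pred=-8.7560  r=11.7760  x^+=-3.4803  v^+=-1.7810  a^+=1.7999
step 8: x_pred=-4.3505  r=2.8105  x^+=-3.0914  v^+=0.9373  a^+=2.3620

x_post = -3.0914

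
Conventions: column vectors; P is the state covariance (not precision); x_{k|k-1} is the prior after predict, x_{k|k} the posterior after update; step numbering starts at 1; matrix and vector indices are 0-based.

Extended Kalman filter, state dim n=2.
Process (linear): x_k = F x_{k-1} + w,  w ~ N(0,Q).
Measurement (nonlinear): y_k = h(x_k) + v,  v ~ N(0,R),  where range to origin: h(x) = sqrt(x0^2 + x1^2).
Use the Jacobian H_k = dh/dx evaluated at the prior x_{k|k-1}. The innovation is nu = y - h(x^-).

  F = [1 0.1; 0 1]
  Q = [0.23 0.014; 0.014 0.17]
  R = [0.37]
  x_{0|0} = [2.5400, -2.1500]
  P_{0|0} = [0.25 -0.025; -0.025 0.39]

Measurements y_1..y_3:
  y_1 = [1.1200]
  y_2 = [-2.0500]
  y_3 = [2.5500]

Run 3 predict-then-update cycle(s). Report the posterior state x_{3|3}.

x_post = [-1.6619, -1.0738]

step 1: x^-=[2.3250, -2.1500]  P^-=[0.4789 0.0280; 0.0280 0.5600]  H_jac=[0.7342 -0.6789]  S=[0.8584]  K=[0.3875; -0.4190]  nu=[-2.0467]  x^+=[1.5319, -1.2924]  P^+=[0.3500 0.1674; 0.1674 0.4093]
step 2: x^-=[1.4027, -1.2924]  P^-=[0.6176 0.2223; 0.2223 0.5793]  H_jac=[0.7354 -0.6776]  S=[0.7485]  K=[0.4056; -0.3061]  nu=[-3.9574]  x^+=[-0.2023, -0.0813]  P^+=[0.4945 0.3152; 0.3152 0.5092]
step 3: x^-=[-0.2104, -0.0813]  P^-=[0.7926 0.3801; 0.3801 0.6792]  H_jac=[-0.9329 -0.3602]  S=[1.4034]  K=[-0.6244; -0.4270]  nu=[2.3244]  x^+=[-1.6619, -1.0738]  P^+=[0.2454 0.0059; 0.0059 0.4233]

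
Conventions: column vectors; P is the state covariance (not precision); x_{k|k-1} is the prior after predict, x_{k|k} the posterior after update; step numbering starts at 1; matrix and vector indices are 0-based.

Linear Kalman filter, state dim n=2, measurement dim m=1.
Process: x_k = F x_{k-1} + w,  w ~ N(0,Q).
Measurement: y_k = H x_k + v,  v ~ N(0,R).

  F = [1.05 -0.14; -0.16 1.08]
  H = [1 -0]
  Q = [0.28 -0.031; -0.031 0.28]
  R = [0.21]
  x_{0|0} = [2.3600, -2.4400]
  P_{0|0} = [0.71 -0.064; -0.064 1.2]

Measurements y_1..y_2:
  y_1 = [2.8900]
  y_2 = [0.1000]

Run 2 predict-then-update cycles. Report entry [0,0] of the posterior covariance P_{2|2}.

P_post[0,0] = 0.1500

step 1: x^-=[2.8196, -3.0128]  P^-=[1.1051 -0.4057; -0.4057 1.7200]  S=[1.3151]  K=[0.8403; -0.3085]  nu=[0.0704]  x^+=[2.8788, -3.0345]  P^+=[0.1765 -0.0648; -0.0648 1.5948]
step 2: x^-=[3.4475, -3.7379]  P^-=[0.5249 -0.3767; -0.3767 2.1671]  S=[0.7349]  K=[0.7142; -0.5126]  nu=[-3.3475]  x^+=[1.0566, -2.0219]  P^+=[0.1500 -0.1076; -0.1076 1.9740]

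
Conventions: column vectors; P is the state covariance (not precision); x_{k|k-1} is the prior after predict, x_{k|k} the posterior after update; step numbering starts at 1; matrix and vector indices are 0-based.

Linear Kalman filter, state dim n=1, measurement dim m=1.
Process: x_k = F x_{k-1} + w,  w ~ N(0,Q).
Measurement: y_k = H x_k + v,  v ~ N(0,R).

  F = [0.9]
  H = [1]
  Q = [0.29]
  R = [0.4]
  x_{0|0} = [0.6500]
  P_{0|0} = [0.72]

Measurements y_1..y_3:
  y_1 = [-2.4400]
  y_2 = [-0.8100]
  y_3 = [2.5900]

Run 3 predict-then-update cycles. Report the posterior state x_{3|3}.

step 1: x^-=[0.5850]  P^-=[0.8732]  S=[1.2732]  K=[0.6858]  nu=[-3.0250]  x^+=[-1.4896]  P^+=[0.2743]
step 2: x^-=[-1.3407]  P^-=[0.5122]  S=[0.9122]  K=[0.5615]  nu=[0.5307]  x^+=[-1.0427]  P^+=[0.2246]
step 3: x^-=[-0.9384]  P^-=[0.4719]  S=[0.8719]  K=[0.5412]  nu=[3.5284]  x^+=[0.9713]  P^+=[0.2165]

x_post = [0.9713]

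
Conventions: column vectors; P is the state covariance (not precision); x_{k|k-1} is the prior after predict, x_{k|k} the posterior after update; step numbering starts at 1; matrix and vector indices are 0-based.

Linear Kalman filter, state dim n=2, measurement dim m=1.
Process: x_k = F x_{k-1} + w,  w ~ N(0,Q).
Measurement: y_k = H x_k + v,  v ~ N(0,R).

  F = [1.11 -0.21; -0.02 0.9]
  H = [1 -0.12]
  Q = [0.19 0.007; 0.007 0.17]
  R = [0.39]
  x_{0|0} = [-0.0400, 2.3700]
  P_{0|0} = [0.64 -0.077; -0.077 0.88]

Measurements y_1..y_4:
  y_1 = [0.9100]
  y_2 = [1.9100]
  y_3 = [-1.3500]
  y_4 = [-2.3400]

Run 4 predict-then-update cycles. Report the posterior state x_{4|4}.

x_post = [-1.3958, 1.9086]

step 1: x^-=[-0.5421, 2.1338]  P^-=[1.0532 -0.2508; -0.2508 0.8858]  S=[1.5162]  K=[0.7145; -0.2355]  nu=[1.7082]  x^+=[0.6784, 1.7315]  P^+=[0.2792 0.0044; 0.0044 0.8017]
step 2: x^-=[0.3894, 1.5448]  P^-=[0.5673 -0.1464; -0.1464 0.8194]  S=[1.0042]  K=[0.5824; -0.2436]  nu=[1.7060]  x^+=[1.3830, 1.1291]  P^+=[0.2267 -0.0039; -0.0039 0.7597]
step 3: x^-=[1.2980, 0.9886]  P^-=[0.5046 -0.1455; -0.1455 0.7856]  S=[0.9408]  K=[0.5549; -0.2548]  nu=[-2.5294]  x^+=[-0.1055, 1.6332]  P^+=[0.2149 -0.0124; -0.0124 0.7245]
step 4: x^-=[-0.4601, 1.4720]  P^-=[0.4925 -0.1472; -0.1472 0.7574]  S=[0.9288]  K=[0.5493; -0.2563]  nu=[-1.7033]  x^+=[-1.3958, 1.9086]  P^+=[0.2123 -0.0164; -0.0164 0.6964]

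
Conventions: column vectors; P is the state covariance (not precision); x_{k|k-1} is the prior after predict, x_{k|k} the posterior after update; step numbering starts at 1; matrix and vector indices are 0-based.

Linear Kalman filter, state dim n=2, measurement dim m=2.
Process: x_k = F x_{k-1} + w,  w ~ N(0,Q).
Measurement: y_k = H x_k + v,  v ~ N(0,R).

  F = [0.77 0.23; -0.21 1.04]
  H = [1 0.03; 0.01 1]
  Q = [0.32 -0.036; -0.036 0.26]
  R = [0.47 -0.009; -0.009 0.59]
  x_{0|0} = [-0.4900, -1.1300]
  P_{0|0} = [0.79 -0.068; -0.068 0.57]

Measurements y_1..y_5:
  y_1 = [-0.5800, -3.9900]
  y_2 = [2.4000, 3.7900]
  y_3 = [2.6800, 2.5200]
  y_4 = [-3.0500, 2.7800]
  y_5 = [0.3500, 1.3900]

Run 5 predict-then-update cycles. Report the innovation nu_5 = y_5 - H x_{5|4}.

step 1: x^-=[-0.6372, -1.0723]  P^-=[0.7945 -0.0786; -0.0786 0.9411]  S=[1.2606 -0.0514; -0.0514 1.5296]  K=[0.6273 -0.0251; -0.0149 0.6142]  nu=[0.0894, -2.9113]  x^+=[-0.5081, -2.8619]  P^+=[0.2958 -0.0234; -0.0234 0.3628]
step 2: x^-=[-1.0495, -2.8696]  P^-=[0.5063 -0.0147; -0.0147 0.6756]  S=[0.9760 0.0017; 0.0017 1.2654]  K=[0.5183 -0.0083; 0.0048 0.5338]  nu=[3.5356, 6.6701]  x^+=[0.7278, 0.7080]  P^+=[0.2440 -0.0120; -0.0120 0.3150]
step 3: x^-=[0.7232, 0.5835]  P^-=[0.4771 -0.0091; -0.0091 0.6167]  S=[0.9471 0.0051; 0.0051 1.2066]  K=[0.5035 -0.0058; 0.0071 0.5110]  nu=[1.9392, 1.9292]  x^+=[1.6885, 1.5832]  P^+=[0.2370 -0.0103; -0.0103 0.3015]
step 4: x^-=[1.6643, 1.2920]  P^-=[0.4728 -0.0099; -0.0099 0.6011]  S=[0.9428 0.0038; 0.0038 1.1909]  K=[0.5012 -0.0060; 0.0065 0.5046]  nu=[-4.7531, 1.4714]  x^+=[-0.7269, 2.0034]  P^+=[0.2359 -0.0104; -0.0104 0.2978]
step 5: x^-=[-0.0989, 2.2362]  P^-=[0.4720 -0.0108; -0.0108 0.5970]  S=[0.9419 0.0029; 0.0029 1.1868]  K=[0.5008 -0.0063; 0.0061 0.5029]  nu=[0.3818, -0.8452]  x^+=[0.0976, 1.8134]  P^+=[0.2357 -0.0106; -0.0106 0.2968]

innov = [0.3818, -0.8452]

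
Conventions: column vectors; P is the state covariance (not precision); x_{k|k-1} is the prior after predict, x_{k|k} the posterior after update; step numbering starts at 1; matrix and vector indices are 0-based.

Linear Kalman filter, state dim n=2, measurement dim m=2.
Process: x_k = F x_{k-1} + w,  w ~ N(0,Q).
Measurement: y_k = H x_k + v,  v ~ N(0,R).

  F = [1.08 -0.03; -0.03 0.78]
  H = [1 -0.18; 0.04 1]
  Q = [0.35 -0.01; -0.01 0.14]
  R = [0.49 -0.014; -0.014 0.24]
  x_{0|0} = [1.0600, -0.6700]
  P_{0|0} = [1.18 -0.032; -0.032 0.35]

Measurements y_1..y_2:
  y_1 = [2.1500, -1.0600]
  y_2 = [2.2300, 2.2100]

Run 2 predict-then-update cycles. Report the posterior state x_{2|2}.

step 1: x^-=[1.1649, -0.5544]  P^-=[1.7287 -0.0834; -0.0834 0.3555]  S=[2.2603 -0.0916; -0.0916 0.5916]  K=[0.7754 0.0960; -0.0413 0.5889]  nu=[0.8853, -0.5522]  x^+=[1.7983, -0.9162]  P^+=[0.3781 -0.0029; -0.0029 0.1420]
step 2: x^-=[1.9697, -0.7686]  P^-=[0.7913 -0.0280; -0.0280 0.2269]  S=[1.2987 -0.0510; -0.0510 0.4659]  K=[0.6161 0.0752; -0.0341 0.4808]  nu=[0.1220, 2.8998]  x^+=[2.2630, 0.6216]  P^+=[0.3004 -0.0026; -0.0026 0.1160]

x_post = [2.2630, 0.6216]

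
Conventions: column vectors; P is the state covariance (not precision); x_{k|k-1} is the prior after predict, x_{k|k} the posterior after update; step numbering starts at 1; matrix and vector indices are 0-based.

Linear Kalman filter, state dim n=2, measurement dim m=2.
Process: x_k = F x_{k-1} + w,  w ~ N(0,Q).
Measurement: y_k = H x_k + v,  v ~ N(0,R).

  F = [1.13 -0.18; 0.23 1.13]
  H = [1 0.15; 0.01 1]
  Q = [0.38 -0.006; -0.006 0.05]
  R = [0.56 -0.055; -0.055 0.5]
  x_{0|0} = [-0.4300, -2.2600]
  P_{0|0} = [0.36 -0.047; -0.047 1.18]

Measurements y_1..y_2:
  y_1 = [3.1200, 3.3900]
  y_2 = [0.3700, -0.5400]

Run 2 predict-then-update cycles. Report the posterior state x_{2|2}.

x_post = [0.6715, 1.0138]

step 1: x^-=[-0.0791, -2.6527]  P^-=[0.8970 -0.2105; -0.2105 1.5514]  S=[1.4288 -0.0242; -0.0242 2.0472]  K=[0.6042 -0.0913; 0.0283 0.7571]  nu=[3.5970, 6.0435]  x^+=[1.5423, 2.0246]  P^+=[0.3557 -0.0824; -0.0824 0.3778]
step 2: x^-=[1.3783, 2.6426]  P^-=[0.8800 -0.0923; -0.0923 0.5084]  S=[1.4238 -0.0623; -0.0623 1.0066]  K=[0.6064 -0.0454; 0.0109 0.5048]  nu=[-1.4047, -3.1964]  x^+=[0.6715, 1.0138]  P^+=[0.3510 -0.0595; -0.0595 0.2524]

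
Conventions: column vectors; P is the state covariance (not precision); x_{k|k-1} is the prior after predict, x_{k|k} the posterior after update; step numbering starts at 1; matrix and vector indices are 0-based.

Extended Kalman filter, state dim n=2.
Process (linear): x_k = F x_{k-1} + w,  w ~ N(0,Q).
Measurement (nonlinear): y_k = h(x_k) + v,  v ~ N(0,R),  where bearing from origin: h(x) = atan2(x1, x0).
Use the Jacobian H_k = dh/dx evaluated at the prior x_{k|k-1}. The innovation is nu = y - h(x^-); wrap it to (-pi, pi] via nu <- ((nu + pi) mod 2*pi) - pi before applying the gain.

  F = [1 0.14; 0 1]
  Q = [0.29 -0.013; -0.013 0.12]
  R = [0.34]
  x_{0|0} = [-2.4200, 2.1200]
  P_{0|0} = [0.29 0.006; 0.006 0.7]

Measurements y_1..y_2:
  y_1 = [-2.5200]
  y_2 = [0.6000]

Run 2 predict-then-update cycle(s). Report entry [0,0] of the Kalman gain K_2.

K[0,0] = -0.3914

step 1: x^-=[-2.1232, 2.1200]  P^-=[0.5954 0.0910; 0.0910 0.8200]  H_jac=[-0.2355 -0.2358]  S=[0.4287]  K=[-0.3771; -0.5011]  nu=[1.4062]  x^+=[-2.6535, 1.4154]  P^+=[0.5344 0.0100; 0.0100 0.7124]
step 2: x^-=[-2.4553, 1.4154]  P^-=[0.8412 0.0967; 0.0967 0.8324]  H_jac=[-0.1762 -0.3057]  S=[0.4543]  K=[-0.3914; -0.5976]  nu=[-2.0187]  x^+=[-1.6653, 2.6217]  P^+=[0.7716 -0.0095; -0.0095 0.6701]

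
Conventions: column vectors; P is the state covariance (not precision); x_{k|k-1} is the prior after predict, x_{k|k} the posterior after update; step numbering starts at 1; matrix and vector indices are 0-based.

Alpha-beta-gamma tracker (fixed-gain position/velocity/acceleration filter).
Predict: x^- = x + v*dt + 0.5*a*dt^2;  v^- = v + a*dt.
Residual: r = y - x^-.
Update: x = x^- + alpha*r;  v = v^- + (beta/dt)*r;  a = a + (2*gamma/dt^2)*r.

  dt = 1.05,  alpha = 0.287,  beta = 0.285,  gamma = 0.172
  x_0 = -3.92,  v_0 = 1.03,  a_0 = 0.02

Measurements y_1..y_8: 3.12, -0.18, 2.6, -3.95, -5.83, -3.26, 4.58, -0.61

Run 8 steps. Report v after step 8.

step 1: x_pred=-2.8275  r=5.9475  x^+=-1.1205  v^+=2.6653  a^+=1.8757
step 2: x_pred=2.7120  r=-2.8920  x^+=1.8820  v^+=3.8498  a^+=0.9734
step 3: x_pred=6.4609  r=-3.8609  x^+=5.3528  v^+=3.8239  a^+=-0.2313
step 4: x_pred=9.2404  r=-13.1904  x^+=5.4548  v^+=0.0008  a^+=-4.3470
step 5: x_pred=3.0593  r=-8.8893  x^+=0.5081  v^+=-6.9764  a^+=-7.1206
step 6: x_pred=-10.7423  r=7.4823  x^+=-8.5949  v^+=-12.4221  a^+=-4.7860
step 7: x_pred=-24.2763  r=28.8563  x^+=-15.9946  v^+=-9.6149  a^+=4.2177
step 8: x_pred=-23.7652  r=23.1552  x^+=-17.1196  v^+=1.0987  a^+=11.4426

v_post = 1.0987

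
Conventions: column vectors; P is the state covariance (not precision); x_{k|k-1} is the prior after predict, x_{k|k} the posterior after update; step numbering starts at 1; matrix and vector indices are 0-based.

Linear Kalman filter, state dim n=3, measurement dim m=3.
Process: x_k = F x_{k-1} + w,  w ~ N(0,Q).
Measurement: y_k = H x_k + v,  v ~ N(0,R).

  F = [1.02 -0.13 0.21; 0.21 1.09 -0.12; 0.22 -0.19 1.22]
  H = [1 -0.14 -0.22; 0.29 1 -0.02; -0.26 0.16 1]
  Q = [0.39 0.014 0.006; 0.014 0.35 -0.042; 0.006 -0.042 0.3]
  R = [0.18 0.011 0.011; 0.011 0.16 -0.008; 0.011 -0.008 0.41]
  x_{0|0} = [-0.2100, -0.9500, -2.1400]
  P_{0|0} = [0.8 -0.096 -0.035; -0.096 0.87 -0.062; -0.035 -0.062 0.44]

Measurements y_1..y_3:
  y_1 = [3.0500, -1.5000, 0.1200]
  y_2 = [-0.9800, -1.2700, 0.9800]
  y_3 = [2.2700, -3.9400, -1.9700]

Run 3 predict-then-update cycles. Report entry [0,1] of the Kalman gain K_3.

K[0,1] = 0.1058

step 1: x^-=[-0.5401, -0.8228, -2.4765]  P^-=[1.2703 -0.0655 0.3082; -0.0655 1.3993 -0.3607; 0.3082 -0.3607 1.0430]  S=[1.3887 0.1777 -0.2039; 0.1777 1.6394 -0.1553; -0.2039 -0.1553 1.3044]  K=[0.8782 0.0975 0.1239; -0.2464 0.8705 -0.0267; 0.2147 -0.1341 0.7115]  nu=[2.9301, -0.5701, 2.5877]  x^+=[2.2983, -2.1103, 0.0702]  P^+=[0.1813 -0.0261 0.1110; -0.0261 0.1433 -0.0503; 0.1110 -0.0503 0.3321]
step 2: x^-=[2.6333, -1.8260, 0.9922]  P^-=[0.6529 -0.0251 0.2944; -0.0251 0.5287 -0.1597; 0.2944 -0.1597 0.8933]  S=[0.7542 0.1162 -0.0329; 0.1162 0.7324 -0.0574; -0.0329 -0.0574 1.1589]  K=[0.7743 0.1037 0.1312; -0.2010 0.7460 -0.0279; 0.2053 -0.1049 0.6834]  nu=[-3.6507, -0.1879, 0.9646]  x^+=[-0.0862, -1.2592, 0.9216]  P^+=[0.1626 -0.0210 0.1071; -0.0210 0.1226 -0.0447; 0.1071 -0.0447 0.3183]
step 3: x^-=[0.2693, -1.5013, 1.3446]  P^-=[0.6291 -0.0186 0.2788; -0.0186 0.5041 -0.1465; 0.2788 -0.1465 0.8659]  S=[0.7344 0.1173 -0.0376; 0.1173 0.7092 -0.0518; -0.0376 -0.0518 1.1411]  K=[0.7663 0.1058 0.1284; -0.1967 0.7379 -0.0264; 0.1988 -0.1004 0.6768]  nu=[2.0863, -2.4900, -3.0044]  x^+=[1.2187, -3.6698, -0.0241]  P^+=[0.1609 -0.0202 0.1053; -0.0202 0.1211 -0.0435; 0.1053 -0.0435 0.3148]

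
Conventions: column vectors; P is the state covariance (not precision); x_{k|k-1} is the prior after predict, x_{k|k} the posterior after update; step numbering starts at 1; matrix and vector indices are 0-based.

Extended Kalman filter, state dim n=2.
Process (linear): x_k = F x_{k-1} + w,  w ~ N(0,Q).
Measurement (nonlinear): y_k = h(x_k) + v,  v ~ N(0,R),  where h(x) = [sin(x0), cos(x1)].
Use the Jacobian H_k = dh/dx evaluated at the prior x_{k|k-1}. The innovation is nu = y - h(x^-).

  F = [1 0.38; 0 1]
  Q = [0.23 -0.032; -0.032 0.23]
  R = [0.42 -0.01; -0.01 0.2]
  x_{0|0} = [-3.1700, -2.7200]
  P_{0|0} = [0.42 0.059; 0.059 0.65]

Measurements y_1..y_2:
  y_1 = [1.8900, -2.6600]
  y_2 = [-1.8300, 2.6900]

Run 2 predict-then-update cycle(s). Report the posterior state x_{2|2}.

x_post = [-8.1446, -6.8299]

step 1: x^-=[-4.2036, -2.7200]  P^-=[0.7887 0.2740; 0.2740 0.8800]  H_jac=[-0.4871 0.0000; 0.0000 0.4092]  S=[0.6071 -0.0646; -0.0646 0.3474]  K=[-0.6105 0.2092; -0.1117 1.0159]  nu=[1.0167, -1.7476]  x^+=[-5.1899, -4.6089]  P^+=[0.5307 0.1172; 0.1172 0.4993]
step 2: x^-=[-6.9413, -4.6089]  P^-=[0.9218 0.2749; 0.2749 0.7293]  H_jac=[0.7911 0.0000; 0.0000 -0.9947]  S=[0.9970 -0.2263; -0.2263 0.9215]  K=[0.7034 -0.1240; 0.0418 -0.7769]  nu=[-1.2184, 2.7933]  x^+=[-8.1446, -6.8299]  P^+=[0.3750 0.0320; 0.0320 0.1566]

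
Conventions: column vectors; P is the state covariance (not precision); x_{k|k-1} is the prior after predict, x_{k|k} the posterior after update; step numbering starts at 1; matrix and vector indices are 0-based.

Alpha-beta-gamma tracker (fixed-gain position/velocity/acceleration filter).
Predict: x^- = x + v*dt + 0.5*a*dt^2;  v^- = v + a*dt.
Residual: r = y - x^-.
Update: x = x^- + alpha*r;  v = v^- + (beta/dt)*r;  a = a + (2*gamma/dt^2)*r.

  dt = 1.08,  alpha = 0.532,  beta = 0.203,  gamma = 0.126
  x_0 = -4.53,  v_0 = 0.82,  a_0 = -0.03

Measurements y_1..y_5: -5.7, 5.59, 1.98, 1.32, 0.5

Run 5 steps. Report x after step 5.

x_post = 4.0466

step 1: x_pred=-3.6619  r=-2.0381  x^+=-4.7462  v^+=0.4045  a^+=-0.4703
step 2: x_pred=-4.5836  r=10.1736  x^+=0.8288  v^+=1.8088  a^+=1.7277
step 3: x_pred=3.7899  r=-1.8099  x^+=2.8270  v^+=3.3345  a^+=1.3366
step 4: x_pred=7.2078  r=-5.8878  x^+=4.0755  v^+=3.6714  a^+=0.0646
step 5: x_pred=8.0783  r=-7.5783  x^+=4.0466  v^+=2.3167  a^+=-1.5727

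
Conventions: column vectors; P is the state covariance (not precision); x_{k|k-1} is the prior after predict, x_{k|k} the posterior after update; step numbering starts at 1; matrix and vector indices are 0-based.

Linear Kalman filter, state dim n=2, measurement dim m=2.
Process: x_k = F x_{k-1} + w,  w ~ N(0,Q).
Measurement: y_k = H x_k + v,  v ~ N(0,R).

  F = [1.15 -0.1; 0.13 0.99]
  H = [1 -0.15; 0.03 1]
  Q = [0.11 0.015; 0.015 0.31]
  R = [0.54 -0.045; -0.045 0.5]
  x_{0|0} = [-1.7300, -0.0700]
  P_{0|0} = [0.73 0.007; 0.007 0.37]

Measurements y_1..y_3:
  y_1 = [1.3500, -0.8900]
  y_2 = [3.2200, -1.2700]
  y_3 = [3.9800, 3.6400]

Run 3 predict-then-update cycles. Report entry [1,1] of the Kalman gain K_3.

K[1,1] = 0.5393

step 1: x^-=[-1.9825, -0.2942]  P^-=[1.0775 0.0954; 0.0954 0.6868]  S=[1.6044 -0.0207; -0.0207 1.1935]  K=[0.6642 0.1185; 0.0027 0.5779]  nu=[3.2884, -0.5363]  x^+=[0.1382, -0.5952]  P^+=[0.3562 0.0187; 0.0187 0.2883]
step 2: x^-=[0.2184, -0.5713]  P^-=[0.5796 0.0608; 0.0608 0.6034]  S=[1.1149 -0.0576; -0.0576 1.1075]  K=[0.5167 0.0974; 0.0016 0.5465]  nu=[2.9159, -0.7052]  x^+=[1.6564, -0.9522]  P^+=[0.2772 0.0172; 0.0172 0.2727]
step 3: x^-=[2.0000, -0.7273]  P^-=[0.4754 0.0488; 0.0488 0.5863]  S=[1.0140 -0.0702; -0.0702 1.0897]  K=[0.4677 0.0879; -0.0013 0.5393]  nu=[1.8709, 4.3073]  x^+=[3.2539, 1.5933]  P^+=[0.2509 0.0154; 0.0154 0.2693]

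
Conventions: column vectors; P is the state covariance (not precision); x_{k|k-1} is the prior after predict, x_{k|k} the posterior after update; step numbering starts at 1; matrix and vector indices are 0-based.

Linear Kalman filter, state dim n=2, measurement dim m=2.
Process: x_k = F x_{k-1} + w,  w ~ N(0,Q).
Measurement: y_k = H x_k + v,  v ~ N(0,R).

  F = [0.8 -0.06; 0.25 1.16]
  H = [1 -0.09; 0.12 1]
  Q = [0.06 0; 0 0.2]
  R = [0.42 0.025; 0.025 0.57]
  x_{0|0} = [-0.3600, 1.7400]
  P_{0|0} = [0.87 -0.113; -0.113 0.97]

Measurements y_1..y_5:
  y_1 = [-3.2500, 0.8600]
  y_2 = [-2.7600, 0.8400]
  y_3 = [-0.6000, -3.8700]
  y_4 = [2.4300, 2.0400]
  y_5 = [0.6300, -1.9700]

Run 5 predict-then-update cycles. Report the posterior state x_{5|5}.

step 1: x^-=[-0.3924, 1.9284]  P^-=[0.6311 0.0033; 0.0033 1.4941]  S=[1.0626 -0.0304; -0.0304 2.0740]  K=[0.5950 0.0469; -0.1028 0.7191]  nu=[-2.6840, -1.0213]  x^+=[-2.0372, 1.4700]  P^+=[0.2521 0.0113; 0.0113 0.4059]
step 2: x^-=[-1.7180, 1.1958]  P^-=[0.2217 0.0325; 0.0325 0.7686]  S=[0.6421 0.0146; 0.0146 1.3496]  K=[0.3398 0.0401; -0.0701 0.5731]  nu=[-0.9344, -0.1497]  x^+=[-2.0415, 1.1756]  P^+=[0.1450 0.0140; 0.0140 0.3233]
step 3: x^-=[-1.7038, 0.8533]  P^-=[0.1526 0.0193; 0.0193 0.6521]  S=[0.5744 0.0037; 0.0037 1.2290]  K=[0.2625 0.0298; -0.0721 0.5327]  nu=[1.1806, -4.5188]  x^+=[-1.5285, -1.6392]  P^+=[0.1119 0.0101; 0.0101 0.3006]
step 4: x^-=[-1.1244, -2.2835]  P^-=[0.1317 0.0107; 0.0107 0.6174]  S=[0.5548 -0.0042; -0.0042 1.1919]  K=[0.2359 0.0231; -0.0770 0.5188]  nu=[3.3489, 4.4585]  x^+=[-0.2317, -0.2282]  P^+=[0.1003 0.0070; 0.0070 0.2930]
step 5: x^-=[-0.1717, -0.3226]  P^-=[0.1246 0.0061; 0.0061 0.6045]  S=[0.5484 -0.0085; -0.0085 1.1778]  K=[0.2264 0.0195; -0.0802 0.5133]  nu=[0.7727, -1.6268]  x^+=[-0.0284, -1.2197]  P^+=[0.0961 0.0052; 0.0052 0.2900]

x_post = [-0.0284, -1.2197]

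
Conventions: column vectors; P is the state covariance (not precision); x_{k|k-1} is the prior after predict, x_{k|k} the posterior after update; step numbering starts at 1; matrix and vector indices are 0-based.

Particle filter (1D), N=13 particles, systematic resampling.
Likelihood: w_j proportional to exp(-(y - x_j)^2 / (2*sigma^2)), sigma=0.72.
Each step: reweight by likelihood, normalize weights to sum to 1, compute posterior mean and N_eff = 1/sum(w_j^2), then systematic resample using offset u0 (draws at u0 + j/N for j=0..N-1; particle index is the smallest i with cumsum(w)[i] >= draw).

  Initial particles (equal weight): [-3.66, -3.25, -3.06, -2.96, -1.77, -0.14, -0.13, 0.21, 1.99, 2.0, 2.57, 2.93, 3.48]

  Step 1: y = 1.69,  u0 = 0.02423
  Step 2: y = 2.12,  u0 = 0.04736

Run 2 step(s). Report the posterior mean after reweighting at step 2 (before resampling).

post_mean = 2.1245

step 1: w=[0.0000, 0.0000, 0.0000, 0.0000, 0.0000, 0.0142, 0.0148, 0.0436, 0.3303, 0.3283, 0.1707, 0.0818, 0.0164]  mean=2.0544  Neff=3.9171  idx=[6, 8, 8, 8, 8, 9, 9, 9, 9, 9, 10, 10, 11]
step 2: w=[0.0007, 0.0890, 0.0890, 0.0890, 0.0890, 0.0892, 0.0892, 0.0892, 0.0892, 0.0892, 0.0744, 0.0744, 0.0481]  mean=2.1245  Neff=11.7749  idx=[1, 2, 3, 4, 4, 5, 6, 7, 8, 9, 10, 11, 12]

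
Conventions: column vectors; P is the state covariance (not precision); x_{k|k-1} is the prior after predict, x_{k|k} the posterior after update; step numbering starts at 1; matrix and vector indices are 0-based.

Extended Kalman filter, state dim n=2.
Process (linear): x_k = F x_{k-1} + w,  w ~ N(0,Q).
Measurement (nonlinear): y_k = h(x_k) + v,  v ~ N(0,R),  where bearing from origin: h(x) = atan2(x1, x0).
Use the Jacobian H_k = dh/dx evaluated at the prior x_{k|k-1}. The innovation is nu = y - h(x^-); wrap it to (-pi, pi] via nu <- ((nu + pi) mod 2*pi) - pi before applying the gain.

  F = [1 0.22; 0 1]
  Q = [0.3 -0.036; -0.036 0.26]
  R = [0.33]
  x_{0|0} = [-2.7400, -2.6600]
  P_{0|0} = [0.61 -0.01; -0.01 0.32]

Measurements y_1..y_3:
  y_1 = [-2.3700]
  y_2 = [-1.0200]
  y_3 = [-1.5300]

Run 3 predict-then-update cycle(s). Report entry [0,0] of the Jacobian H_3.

H_jac[0,0] = 0.1191

step 1: x^-=[-3.3252, -2.6600]  P^-=[0.9211 0.0244; 0.0244 0.5800]  H_jac=[0.1467 -0.1834]  S=[0.3680]  K=[0.3550; -0.2793]  nu=[0.0969]  x^+=[-3.2908, -2.6871]  P^+=[0.8747 0.0609; 0.0609 0.5513]
step 2: x^-=[-3.8820, -2.6871]  P^-=[1.2282 0.1462; 0.1462 0.8113]  H_jac=[0.1206 -0.1742]  S=[0.3663]  K=[0.3347; -0.3376]  nu=[1.5161]  x^+=[-3.3745, -3.1989]  P^+=[1.1871 0.1876; 0.1876 0.7695]
step 3: x^-=[-4.0783, -3.1989]  P^-=[1.6069 0.3209; 0.3209 1.0295]  H_jac=[0.1191 -0.1518]  S=[0.3649]  K=[0.3909; -0.3236]  nu=[0.9465]  x^+=[-3.7084, -3.5052]  P^+=[1.5512 0.3670; 0.3670 0.9913]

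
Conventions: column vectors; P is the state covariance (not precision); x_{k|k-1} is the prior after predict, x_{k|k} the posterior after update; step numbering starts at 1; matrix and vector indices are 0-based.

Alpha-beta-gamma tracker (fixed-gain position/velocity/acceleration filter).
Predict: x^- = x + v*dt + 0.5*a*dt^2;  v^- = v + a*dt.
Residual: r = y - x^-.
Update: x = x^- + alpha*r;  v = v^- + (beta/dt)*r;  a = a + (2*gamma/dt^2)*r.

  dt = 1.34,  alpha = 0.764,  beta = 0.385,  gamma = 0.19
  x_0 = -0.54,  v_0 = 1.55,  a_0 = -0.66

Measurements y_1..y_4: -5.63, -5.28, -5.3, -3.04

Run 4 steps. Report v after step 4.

v_post = -1.3645

step 1: x_pred=0.9445  r=-6.5745  x^+=-4.0784  v^+=-1.2233  a^+=-2.0513
step 2: x_pred=-7.5594  r=2.2794  x^+=-5.8179  v^+=-3.3172  a^+=-1.5690
step 3: x_pred=-11.6716  r=6.3716  x^+=-6.8037  v^+=-3.5890  a^+=-0.2205
step 4: x_pred=-11.8109  r=8.7709  x^+=-5.1099  v^+=-1.3645  a^+=1.6356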